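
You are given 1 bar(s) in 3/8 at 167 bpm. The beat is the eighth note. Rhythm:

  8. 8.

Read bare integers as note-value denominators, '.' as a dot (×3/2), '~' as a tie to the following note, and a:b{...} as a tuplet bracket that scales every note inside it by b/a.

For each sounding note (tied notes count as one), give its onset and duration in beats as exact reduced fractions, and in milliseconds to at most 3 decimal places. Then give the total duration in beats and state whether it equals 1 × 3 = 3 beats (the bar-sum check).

1) 0.0ms=0b +538.922ms=3/2b
2) 538.922ms=3/2b +538.922ms=3/2b
Σ=3b of 3 (167bpm 3/8) — PASS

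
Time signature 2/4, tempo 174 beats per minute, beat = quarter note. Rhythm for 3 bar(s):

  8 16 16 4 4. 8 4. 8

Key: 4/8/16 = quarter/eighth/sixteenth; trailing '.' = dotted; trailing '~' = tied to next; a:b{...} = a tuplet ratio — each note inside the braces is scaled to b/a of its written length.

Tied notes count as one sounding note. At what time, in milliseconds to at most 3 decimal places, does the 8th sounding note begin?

note 8 onset = 11/2b = 1896.552ms

1. 0.0ms @ 0 + 172.414ms (1/2)
2. 172.414ms @ 1/2 + 86.207ms (1/4)
3. 258.621ms @ 3/4 + 86.207ms (1/4)
4. 344.828ms @ 1 + 344.828ms (1)
5. 689.655ms @ 2 + 517.241ms (3/2)
6. 1206.897ms @ 7/2 + 172.414ms (1/2)
7. 1379.31ms @ 4 + 517.241ms (3/2)
8. 1896.552ms @ 11/2 + 172.414ms (1/2)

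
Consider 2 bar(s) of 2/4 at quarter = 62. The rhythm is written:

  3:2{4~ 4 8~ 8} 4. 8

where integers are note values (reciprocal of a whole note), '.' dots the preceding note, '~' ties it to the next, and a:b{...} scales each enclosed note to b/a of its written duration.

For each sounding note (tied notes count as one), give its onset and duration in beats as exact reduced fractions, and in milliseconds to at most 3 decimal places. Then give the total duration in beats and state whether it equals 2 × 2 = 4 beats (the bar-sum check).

1) 0.0ms=0b +1290.323ms=4/3b
2) 1290.323ms=4/3b +645.161ms=2/3b
3) 1935.484ms=2b +1451.613ms=3/2b
4) 3387.097ms=7/2b +483.871ms=1/2b
Σ=4b of 4 (62bpm 2/4) — PASS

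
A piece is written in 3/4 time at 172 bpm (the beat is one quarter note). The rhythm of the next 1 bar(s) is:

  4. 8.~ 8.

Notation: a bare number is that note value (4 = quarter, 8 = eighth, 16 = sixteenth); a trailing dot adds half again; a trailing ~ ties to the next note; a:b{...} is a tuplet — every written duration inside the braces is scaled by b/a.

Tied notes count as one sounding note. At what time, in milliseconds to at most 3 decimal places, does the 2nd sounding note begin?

note 2 onset = 3/2b = 523.256ms

1. 0.0ms @ 0 + 523.256ms (3/2)
2. 523.256ms @ 3/2 + 523.256ms (3/2)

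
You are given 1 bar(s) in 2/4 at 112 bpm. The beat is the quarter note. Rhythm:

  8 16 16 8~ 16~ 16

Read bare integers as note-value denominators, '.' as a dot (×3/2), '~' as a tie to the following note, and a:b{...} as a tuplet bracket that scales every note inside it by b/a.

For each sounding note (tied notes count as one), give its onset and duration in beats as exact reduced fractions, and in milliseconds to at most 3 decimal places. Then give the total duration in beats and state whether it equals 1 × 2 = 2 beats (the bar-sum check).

1) 0.0ms=0b +267.857ms=1/2b
2) 267.857ms=1/2b +133.929ms=1/4b
3) 401.786ms=3/4b +133.929ms=1/4b
4) 535.714ms=1b +535.714ms=1b
Σ=2b of 2 (112bpm 2/4) — PASS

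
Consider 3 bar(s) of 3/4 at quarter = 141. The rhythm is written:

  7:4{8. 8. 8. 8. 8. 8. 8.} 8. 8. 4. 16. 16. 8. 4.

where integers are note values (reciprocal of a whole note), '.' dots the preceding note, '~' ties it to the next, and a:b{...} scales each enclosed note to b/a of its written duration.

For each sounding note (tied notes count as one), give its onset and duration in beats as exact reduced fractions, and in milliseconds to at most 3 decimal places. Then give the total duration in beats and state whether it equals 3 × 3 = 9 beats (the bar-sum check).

1) 0.0ms=0b +182.371ms=3/7b
2) 182.371ms=3/7b +182.371ms=3/7b
3) 364.742ms=6/7b +182.371ms=3/7b
4) 547.112ms=9/7b +182.371ms=3/7b
5) 729.483ms=12/7b +182.371ms=3/7b
6) 911.854ms=15/7b +182.371ms=3/7b
7) 1094.225ms=18/7b +182.371ms=3/7b
8) 1276.596ms=3b +319.149ms=3/4b
9) 1595.745ms=15/4b +319.149ms=3/4b
10) 1914.894ms=9/2b +638.298ms=3/2b
11) 2553.191ms=6b +159.574ms=3/8b
12) 2712.766ms=51/8b +159.574ms=3/8b
13) 2872.34ms=27/4b +319.149ms=3/4b
14) 3191.489ms=15/2b +638.298ms=3/2b
Σ=9b of 9 (141bpm 3/4) — PASS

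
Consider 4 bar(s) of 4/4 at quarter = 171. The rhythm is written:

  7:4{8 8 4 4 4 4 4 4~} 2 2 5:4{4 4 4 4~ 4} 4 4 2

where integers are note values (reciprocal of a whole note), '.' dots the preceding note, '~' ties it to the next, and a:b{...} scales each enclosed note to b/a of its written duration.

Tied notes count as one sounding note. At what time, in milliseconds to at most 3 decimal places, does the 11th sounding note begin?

1. 0.0ms @ 0 + 100.251ms (2/7)
2. 100.251ms @ 2/7 + 100.251ms (2/7)
3. 200.501ms @ 4/7 + 200.501ms (4/7)
4. 401.003ms @ 8/7 + 200.501ms (4/7)
5. 601.504ms @ 12/7 + 200.501ms (4/7)
6. 802.005ms @ 16/7 + 200.501ms (4/7)
7. 1002.506ms @ 20/7 + 200.501ms (4/7)
8. 1203.008ms @ 24/7 + 902.256ms (18/7)
9. 2105.263ms @ 6 + 701.754ms (2)
10. 2807.018ms @ 8 + 280.702ms (4/5)
11. 3087.719ms @ 44/5 + 280.702ms (4/5)
12. 3368.421ms @ 48/5 + 280.702ms (4/5)
13. 3649.123ms @ 52/5 + 561.404ms (8/5)
14. 4210.526ms @ 12 + 350.877ms (1)
15. 4561.404ms @ 13 + 350.877ms (1)
16. 4912.281ms @ 14 + 701.754ms (2)

note 11 onset = 44/5b = 3087.719ms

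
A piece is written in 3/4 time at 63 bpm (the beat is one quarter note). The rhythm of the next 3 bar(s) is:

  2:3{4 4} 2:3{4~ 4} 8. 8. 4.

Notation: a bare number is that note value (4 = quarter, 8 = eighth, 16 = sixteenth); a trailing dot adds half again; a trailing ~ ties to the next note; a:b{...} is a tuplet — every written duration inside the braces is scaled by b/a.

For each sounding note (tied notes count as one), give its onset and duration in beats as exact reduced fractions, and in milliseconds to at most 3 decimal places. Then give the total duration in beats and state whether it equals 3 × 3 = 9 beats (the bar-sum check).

1) 0.0ms=0b +1428.571ms=3/2b
2) 1428.571ms=3/2b +1428.571ms=3/2b
3) 2857.143ms=3b +2857.143ms=3b
4) 5714.286ms=6b +714.286ms=3/4b
5) 6428.571ms=27/4b +714.286ms=3/4b
6) 7142.857ms=15/2b +1428.571ms=3/2b
Σ=9b of 9 (63bpm 3/4) — PASS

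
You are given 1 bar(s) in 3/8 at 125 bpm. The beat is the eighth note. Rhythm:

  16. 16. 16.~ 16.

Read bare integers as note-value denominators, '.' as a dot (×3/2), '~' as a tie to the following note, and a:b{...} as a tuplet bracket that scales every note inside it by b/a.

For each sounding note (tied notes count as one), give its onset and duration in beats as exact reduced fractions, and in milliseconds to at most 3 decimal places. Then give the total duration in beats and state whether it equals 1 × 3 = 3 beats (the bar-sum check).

1) 0.0ms=0b +360.0ms=3/4b
2) 360.0ms=3/4b +360.0ms=3/4b
3) 720.0ms=3/2b +720.0ms=3/2b
Σ=3b of 3 (125bpm 3/8) — PASS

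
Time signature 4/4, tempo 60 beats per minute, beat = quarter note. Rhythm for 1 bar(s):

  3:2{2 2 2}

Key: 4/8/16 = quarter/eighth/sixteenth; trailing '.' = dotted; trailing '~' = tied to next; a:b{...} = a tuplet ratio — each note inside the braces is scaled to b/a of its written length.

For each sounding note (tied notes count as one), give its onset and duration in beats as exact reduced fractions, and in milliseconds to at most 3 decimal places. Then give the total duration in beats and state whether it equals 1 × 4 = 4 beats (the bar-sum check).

1) 0.0ms=0b +1333.333ms=4/3b
2) 1333.333ms=4/3b +1333.333ms=4/3b
3) 2666.667ms=8/3b +1333.333ms=4/3b
Σ=4b of 4 (60bpm 4/4) — PASS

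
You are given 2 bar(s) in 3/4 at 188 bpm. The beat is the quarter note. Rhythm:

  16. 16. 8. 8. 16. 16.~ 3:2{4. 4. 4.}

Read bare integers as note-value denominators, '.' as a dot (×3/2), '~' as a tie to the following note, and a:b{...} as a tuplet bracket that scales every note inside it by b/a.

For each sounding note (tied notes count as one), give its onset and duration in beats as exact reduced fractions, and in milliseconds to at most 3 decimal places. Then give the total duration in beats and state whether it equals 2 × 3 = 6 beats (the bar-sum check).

1) 0.0ms=0b +119.681ms=3/8b
2) 119.681ms=3/8b +119.681ms=3/8b
3) 239.362ms=3/4b +239.362ms=3/4b
4) 478.723ms=3/2b +239.362ms=3/4b
5) 718.085ms=9/4b +119.681ms=3/8b
6) 837.766ms=21/8b +438.83ms=11/8b
7) 1276.596ms=4b +319.149ms=1b
8) 1595.745ms=5b +319.149ms=1b
Σ=6b of 6 (188bpm 3/4) — PASS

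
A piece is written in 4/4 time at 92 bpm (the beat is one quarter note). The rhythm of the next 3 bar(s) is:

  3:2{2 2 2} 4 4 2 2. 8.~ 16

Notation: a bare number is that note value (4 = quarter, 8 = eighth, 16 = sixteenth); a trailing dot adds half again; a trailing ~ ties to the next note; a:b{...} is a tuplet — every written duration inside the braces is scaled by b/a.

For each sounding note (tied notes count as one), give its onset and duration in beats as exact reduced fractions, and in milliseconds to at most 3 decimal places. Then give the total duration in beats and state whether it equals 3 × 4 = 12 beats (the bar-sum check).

1) 0.0ms=0b +869.565ms=4/3b
2) 869.565ms=4/3b +869.565ms=4/3b
3) 1739.13ms=8/3b +869.565ms=4/3b
4) 2608.696ms=4b +652.174ms=1b
5) 3260.87ms=5b +652.174ms=1b
6) 3913.043ms=6b +1304.348ms=2b
7) 5217.391ms=8b +1956.522ms=3b
8) 7173.913ms=11b +652.174ms=1b
Σ=12b of 12 (92bpm 4/4) — PASS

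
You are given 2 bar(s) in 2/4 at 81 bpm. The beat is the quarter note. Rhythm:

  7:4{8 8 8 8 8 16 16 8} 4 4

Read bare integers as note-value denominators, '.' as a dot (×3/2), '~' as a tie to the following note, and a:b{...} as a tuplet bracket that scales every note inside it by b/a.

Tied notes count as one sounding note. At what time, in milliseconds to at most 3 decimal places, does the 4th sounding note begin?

1. 0.0ms @ 0 + 211.64ms (2/7)
2. 211.64ms @ 2/7 + 211.64ms (2/7)
3. 423.28ms @ 4/7 + 211.64ms (2/7)
4. 634.921ms @ 6/7 + 211.64ms (2/7)
5. 846.561ms @ 8/7 + 211.64ms (2/7)
6. 1058.201ms @ 10/7 + 105.82ms (1/7)
7. 1164.021ms @ 11/7 + 105.82ms (1/7)
8. 1269.841ms @ 12/7 + 211.64ms (2/7)
9. 1481.481ms @ 2 + 740.741ms (1)
10. 2222.222ms @ 3 + 740.741ms (1)

note 4 onset = 6/7b = 634.921ms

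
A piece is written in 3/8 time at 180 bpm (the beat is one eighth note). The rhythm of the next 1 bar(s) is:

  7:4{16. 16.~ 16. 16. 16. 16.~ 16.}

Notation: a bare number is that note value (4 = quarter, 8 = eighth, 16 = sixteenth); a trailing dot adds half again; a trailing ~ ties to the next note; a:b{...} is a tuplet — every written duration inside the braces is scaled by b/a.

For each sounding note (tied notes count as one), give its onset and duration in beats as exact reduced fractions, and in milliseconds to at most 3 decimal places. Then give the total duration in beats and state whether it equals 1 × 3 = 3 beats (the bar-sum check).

1) 0.0ms=0b +142.857ms=3/7b
2) 142.857ms=3/7b +285.714ms=6/7b
3) 428.571ms=9/7b +142.857ms=3/7b
4) 571.429ms=12/7b +142.857ms=3/7b
5) 714.286ms=15/7b +285.714ms=6/7b
Σ=3b of 3 (180bpm 3/8) — PASS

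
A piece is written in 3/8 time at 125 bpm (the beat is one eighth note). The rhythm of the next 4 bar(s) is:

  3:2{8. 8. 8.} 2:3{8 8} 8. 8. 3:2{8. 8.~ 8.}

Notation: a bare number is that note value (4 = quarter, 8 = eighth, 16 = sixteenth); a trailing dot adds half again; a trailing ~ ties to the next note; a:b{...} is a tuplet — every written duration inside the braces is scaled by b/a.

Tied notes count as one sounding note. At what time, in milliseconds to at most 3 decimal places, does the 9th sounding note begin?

note 9 onset = 10b = 4800.0ms

1. 0.0ms @ 0 + 480.0ms (1)
2. 480.0ms @ 1 + 480.0ms (1)
3. 960.0ms @ 2 + 480.0ms (1)
4. 1440.0ms @ 3 + 720.0ms (3/2)
5. 2160.0ms @ 9/2 + 720.0ms (3/2)
6. 2880.0ms @ 6 + 720.0ms (3/2)
7. 3600.0ms @ 15/2 + 720.0ms (3/2)
8. 4320.0ms @ 9 + 480.0ms (1)
9. 4800.0ms @ 10 + 960.0ms (2)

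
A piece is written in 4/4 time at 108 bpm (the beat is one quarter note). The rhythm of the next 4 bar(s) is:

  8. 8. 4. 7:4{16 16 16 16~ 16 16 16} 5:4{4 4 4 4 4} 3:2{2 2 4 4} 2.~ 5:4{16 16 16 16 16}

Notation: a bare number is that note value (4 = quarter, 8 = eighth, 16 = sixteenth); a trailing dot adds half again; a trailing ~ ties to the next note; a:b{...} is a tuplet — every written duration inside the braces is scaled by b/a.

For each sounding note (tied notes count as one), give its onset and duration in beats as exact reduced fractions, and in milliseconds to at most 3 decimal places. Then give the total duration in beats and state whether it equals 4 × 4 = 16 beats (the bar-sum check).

1) 0.0ms=0b +416.667ms=3/4b
2) 416.667ms=3/4b +416.667ms=3/4b
3) 833.333ms=3/2b +833.333ms=3/2b
4) 1666.667ms=3b +79.365ms=1/7b
5) 1746.032ms=22/7b +79.365ms=1/7b
6) 1825.397ms=23/7b +79.365ms=1/7b
7) 1904.762ms=24/7b +158.73ms=2/7b
8) 2063.492ms=26/7b +79.365ms=1/7b
9) 2142.857ms=27/7b +79.365ms=1/7b
10) 2222.222ms=4b +444.444ms=4/5b
11) 2666.667ms=24/5b +444.444ms=4/5b
12) 3111.111ms=28/5b +444.444ms=4/5b
13) 3555.556ms=32/5b +444.444ms=4/5b
14) 4000.0ms=36/5b +444.444ms=4/5b
15) 4444.444ms=8b +740.741ms=4/3b
16) 5185.185ms=28/3b +740.741ms=4/3b
17) 5925.926ms=32/3b +370.37ms=2/3b
18) 6296.296ms=34/3b +370.37ms=2/3b
19) 6666.667ms=12b +1777.778ms=16/5b
20) 8444.444ms=76/5b +111.111ms=1/5b
21) 8555.556ms=77/5b +111.111ms=1/5b
22) 8666.667ms=78/5b +111.111ms=1/5b
23) 8777.778ms=79/5b +111.111ms=1/5b
Σ=16b of 16 (108bpm 4/4) — PASS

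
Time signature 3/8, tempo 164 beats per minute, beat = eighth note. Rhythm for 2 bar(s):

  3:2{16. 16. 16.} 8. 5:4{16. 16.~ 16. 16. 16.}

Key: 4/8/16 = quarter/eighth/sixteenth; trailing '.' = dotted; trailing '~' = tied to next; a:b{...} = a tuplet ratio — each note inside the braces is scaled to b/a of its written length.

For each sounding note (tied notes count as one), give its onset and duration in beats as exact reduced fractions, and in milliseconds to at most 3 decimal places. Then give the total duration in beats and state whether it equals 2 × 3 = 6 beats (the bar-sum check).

1) 0.0ms=0b +182.927ms=1/2b
2) 182.927ms=1/2b +182.927ms=1/2b
3) 365.854ms=1b +182.927ms=1/2b
4) 548.78ms=3/2b +548.78ms=3/2b
5) 1097.561ms=3b +219.512ms=3/5b
6) 1317.073ms=18/5b +439.024ms=6/5b
7) 1756.098ms=24/5b +219.512ms=3/5b
8) 1975.61ms=27/5b +219.512ms=3/5b
Σ=6b of 6 (164bpm 3/8) — PASS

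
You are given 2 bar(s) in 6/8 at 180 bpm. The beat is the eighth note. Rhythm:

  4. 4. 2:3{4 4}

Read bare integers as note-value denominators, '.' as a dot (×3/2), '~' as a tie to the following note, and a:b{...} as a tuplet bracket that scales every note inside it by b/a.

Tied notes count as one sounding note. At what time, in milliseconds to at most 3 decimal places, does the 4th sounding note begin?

1. 0.0ms @ 0 + 1000.0ms (3)
2. 1000.0ms @ 3 + 1000.0ms (3)
3. 2000.0ms @ 6 + 1000.0ms (3)
4. 3000.0ms @ 9 + 1000.0ms (3)

note 4 onset = 9b = 3000.0ms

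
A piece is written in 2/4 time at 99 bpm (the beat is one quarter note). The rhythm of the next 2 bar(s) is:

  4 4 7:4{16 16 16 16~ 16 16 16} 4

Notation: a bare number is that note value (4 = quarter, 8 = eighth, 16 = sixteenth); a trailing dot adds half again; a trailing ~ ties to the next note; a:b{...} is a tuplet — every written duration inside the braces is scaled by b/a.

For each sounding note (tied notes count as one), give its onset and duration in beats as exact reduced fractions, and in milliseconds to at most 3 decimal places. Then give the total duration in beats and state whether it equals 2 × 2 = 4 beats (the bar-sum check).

1) 0.0ms=0b +606.061ms=1b
2) 606.061ms=1b +606.061ms=1b
3) 1212.121ms=2b +86.58ms=1/7b
4) 1298.701ms=15/7b +86.58ms=1/7b
5) 1385.281ms=16/7b +86.58ms=1/7b
6) 1471.861ms=17/7b +173.16ms=2/7b
7) 1645.022ms=19/7b +86.58ms=1/7b
8) 1731.602ms=20/7b +86.58ms=1/7b
9) 1818.182ms=3b +606.061ms=1b
Σ=4b of 4 (99bpm 2/4) — PASS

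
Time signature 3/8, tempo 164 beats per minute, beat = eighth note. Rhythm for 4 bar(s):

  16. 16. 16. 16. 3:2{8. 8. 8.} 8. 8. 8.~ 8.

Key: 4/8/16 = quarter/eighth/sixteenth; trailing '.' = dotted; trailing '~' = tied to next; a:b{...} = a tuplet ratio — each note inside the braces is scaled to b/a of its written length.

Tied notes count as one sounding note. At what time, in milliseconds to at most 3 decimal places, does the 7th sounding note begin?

note 7 onset = 5b = 1829.268ms

1. 0.0ms @ 0 + 274.39ms (3/4)
2. 274.39ms @ 3/4 + 274.39ms (3/4)
3. 548.78ms @ 3/2 + 274.39ms (3/4)
4. 823.171ms @ 9/4 + 274.39ms (3/4)
5. 1097.561ms @ 3 + 365.854ms (1)
6. 1463.415ms @ 4 + 365.854ms (1)
7. 1829.268ms @ 5 + 365.854ms (1)
8. 2195.122ms @ 6 + 548.78ms (3/2)
9. 2743.902ms @ 15/2 + 548.78ms (3/2)
10. 3292.683ms @ 9 + 1097.561ms (3)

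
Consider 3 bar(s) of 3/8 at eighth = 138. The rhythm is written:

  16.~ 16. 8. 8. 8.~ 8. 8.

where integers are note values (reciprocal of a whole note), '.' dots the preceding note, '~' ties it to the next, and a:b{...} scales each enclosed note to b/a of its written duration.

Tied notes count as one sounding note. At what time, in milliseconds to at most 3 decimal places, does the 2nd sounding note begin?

note 2 onset = 3/2b = 652.174ms

1. 0.0ms @ 0 + 652.174ms (3/2)
2. 652.174ms @ 3/2 + 652.174ms (3/2)
3. 1304.348ms @ 3 + 652.174ms (3/2)
4. 1956.522ms @ 9/2 + 1304.348ms (3)
5. 3260.87ms @ 15/2 + 652.174ms (3/2)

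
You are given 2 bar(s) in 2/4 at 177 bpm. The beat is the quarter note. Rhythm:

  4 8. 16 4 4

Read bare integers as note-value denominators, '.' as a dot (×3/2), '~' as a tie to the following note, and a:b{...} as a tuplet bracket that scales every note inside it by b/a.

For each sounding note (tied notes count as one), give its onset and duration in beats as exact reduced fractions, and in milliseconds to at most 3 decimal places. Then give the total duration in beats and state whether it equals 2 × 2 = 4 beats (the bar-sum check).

1) 0.0ms=0b +338.983ms=1b
2) 338.983ms=1b +254.237ms=3/4b
3) 593.22ms=7/4b +84.746ms=1/4b
4) 677.966ms=2b +338.983ms=1b
5) 1016.949ms=3b +338.983ms=1b
Σ=4b of 4 (177bpm 2/4) — PASS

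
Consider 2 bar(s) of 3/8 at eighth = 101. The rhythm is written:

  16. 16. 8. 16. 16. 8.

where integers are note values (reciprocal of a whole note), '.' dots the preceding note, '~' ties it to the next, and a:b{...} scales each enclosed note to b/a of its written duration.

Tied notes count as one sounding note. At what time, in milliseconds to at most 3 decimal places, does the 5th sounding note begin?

1. 0.0ms @ 0 + 445.545ms (3/4)
2. 445.545ms @ 3/4 + 445.545ms (3/4)
3. 891.089ms @ 3/2 + 891.089ms (3/2)
4. 1782.178ms @ 3 + 445.545ms (3/4)
5. 2227.723ms @ 15/4 + 445.545ms (3/4)
6. 2673.267ms @ 9/2 + 891.089ms (3/2)

note 5 onset = 15/4b = 2227.723ms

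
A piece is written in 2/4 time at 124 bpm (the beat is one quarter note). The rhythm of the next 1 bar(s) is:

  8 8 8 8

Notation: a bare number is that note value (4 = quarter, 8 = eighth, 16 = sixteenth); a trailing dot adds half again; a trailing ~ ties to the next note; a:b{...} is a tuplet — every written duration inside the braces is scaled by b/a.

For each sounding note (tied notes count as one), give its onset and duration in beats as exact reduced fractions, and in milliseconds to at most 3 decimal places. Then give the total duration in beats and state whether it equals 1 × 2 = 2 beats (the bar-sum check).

1) 0.0ms=0b +241.935ms=1/2b
2) 241.935ms=1/2b +241.935ms=1/2b
3) 483.871ms=1b +241.935ms=1/2b
4) 725.806ms=3/2b +241.935ms=1/2b
Σ=2b of 2 (124bpm 2/4) — PASS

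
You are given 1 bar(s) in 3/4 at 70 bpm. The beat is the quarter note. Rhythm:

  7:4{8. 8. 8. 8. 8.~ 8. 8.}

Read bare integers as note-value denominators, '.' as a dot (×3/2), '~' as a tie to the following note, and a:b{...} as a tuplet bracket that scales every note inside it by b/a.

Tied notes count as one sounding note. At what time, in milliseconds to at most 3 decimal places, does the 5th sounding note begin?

1. 0.0ms @ 0 + 367.347ms (3/7)
2. 367.347ms @ 3/7 + 367.347ms (3/7)
3. 734.694ms @ 6/7 + 367.347ms (3/7)
4. 1102.041ms @ 9/7 + 367.347ms (3/7)
5. 1469.388ms @ 12/7 + 734.694ms (6/7)
6. 2204.082ms @ 18/7 + 367.347ms (3/7)

note 5 onset = 12/7b = 1469.388ms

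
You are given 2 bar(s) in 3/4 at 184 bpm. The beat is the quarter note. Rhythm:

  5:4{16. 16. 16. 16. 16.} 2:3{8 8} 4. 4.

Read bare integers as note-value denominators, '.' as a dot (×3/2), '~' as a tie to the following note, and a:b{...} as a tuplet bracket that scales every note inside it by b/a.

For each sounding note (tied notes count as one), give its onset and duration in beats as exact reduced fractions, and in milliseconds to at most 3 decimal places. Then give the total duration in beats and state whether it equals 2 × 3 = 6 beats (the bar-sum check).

1) 0.0ms=0b +97.826ms=3/10b
2) 97.826ms=3/10b +97.826ms=3/10b
3) 195.652ms=3/5b +97.826ms=3/10b
4) 293.478ms=9/10b +97.826ms=3/10b
5) 391.304ms=6/5b +97.826ms=3/10b
6) 489.13ms=3/2b +244.565ms=3/4b
7) 733.696ms=9/4b +244.565ms=3/4b
8) 978.261ms=3b +489.13ms=3/2b
9) 1467.391ms=9/2b +489.13ms=3/2b
Σ=6b of 6 (184bpm 3/4) — PASS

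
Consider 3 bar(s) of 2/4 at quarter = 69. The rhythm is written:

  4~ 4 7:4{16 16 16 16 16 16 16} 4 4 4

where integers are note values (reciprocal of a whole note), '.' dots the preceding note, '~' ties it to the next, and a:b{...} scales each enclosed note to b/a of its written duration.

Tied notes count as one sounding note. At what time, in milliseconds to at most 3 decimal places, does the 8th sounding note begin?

note 8 onset = 20/7b = 2484.472ms

1. 0.0ms @ 0 + 1739.13ms (2)
2. 1739.13ms @ 2 + 124.224ms (1/7)
3. 1863.354ms @ 15/7 + 124.224ms (1/7)
4. 1987.578ms @ 16/7 + 124.224ms (1/7)
5. 2111.801ms @ 17/7 + 124.224ms (1/7)
6. 2236.025ms @ 18/7 + 124.224ms (1/7)
7. 2360.248ms @ 19/7 + 124.224ms (1/7)
8. 2484.472ms @ 20/7 + 124.224ms (1/7)
9. 2608.696ms @ 3 + 869.565ms (1)
10. 3478.261ms @ 4 + 869.565ms (1)
11. 4347.826ms @ 5 + 869.565ms (1)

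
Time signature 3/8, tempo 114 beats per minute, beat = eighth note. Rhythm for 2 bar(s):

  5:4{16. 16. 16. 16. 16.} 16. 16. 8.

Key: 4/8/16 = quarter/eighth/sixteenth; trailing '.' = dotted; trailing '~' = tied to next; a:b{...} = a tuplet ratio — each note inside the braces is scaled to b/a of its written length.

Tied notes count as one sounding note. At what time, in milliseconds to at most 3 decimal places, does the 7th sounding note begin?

note 7 onset = 15/4b = 1973.684ms

1. 0.0ms @ 0 + 315.789ms (3/5)
2. 315.789ms @ 3/5 + 315.789ms (3/5)
3. 631.579ms @ 6/5 + 315.789ms (3/5)
4. 947.368ms @ 9/5 + 315.789ms (3/5)
5. 1263.158ms @ 12/5 + 315.789ms (3/5)
6. 1578.947ms @ 3 + 394.737ms (3/4)
7. 1973.684ms @ 15/4 + 394.737ms (3/4)
8. 2368.421ms @ 9/2 + 789.474ms (3/2)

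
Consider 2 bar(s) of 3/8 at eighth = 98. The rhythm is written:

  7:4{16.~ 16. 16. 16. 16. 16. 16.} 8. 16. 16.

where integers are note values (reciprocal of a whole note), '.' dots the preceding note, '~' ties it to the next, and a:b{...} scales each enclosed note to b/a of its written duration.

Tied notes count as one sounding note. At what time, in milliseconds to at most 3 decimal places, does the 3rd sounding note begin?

1. 0.0ms @ 0 + 524.781ms (6/7)
2. 524.781ms @ 6/7 + 262.391ms (3/7)
3. 787.172ms @ 9/7 + 262.391ms (3/7)
4. 1049.563ms @ 12/7 + 262.391ms (3/7)
5. 1311.953ms @ 15/7 + 262.391ms (3/7)
6. 1574.344ms @ 18/7 + 262.391ms (3/7)
7. 1836.735ms @ 3 + 918.367ms (3/2)
8. 2755.102ms @ 9/2 + 459.184ms (3/4)
9. 3214.286ms @ 21/4 + 459.184ms (3/4)

note 3 onset = 9/7b = 787.172ms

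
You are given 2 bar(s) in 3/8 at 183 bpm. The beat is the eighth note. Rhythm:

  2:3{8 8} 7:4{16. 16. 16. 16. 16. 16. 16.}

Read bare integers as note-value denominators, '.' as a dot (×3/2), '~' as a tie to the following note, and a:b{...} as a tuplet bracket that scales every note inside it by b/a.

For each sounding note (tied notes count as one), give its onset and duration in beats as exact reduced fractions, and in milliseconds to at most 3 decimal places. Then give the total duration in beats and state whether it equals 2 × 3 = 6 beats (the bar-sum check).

1) 0.0ms=0b +491.803ms=3/2b
2) 491.803ms=3/2b +491.803ms=3/2b
3) 983.607ms=3b +140.515ms=3/7b
4) 1124.122ms=24/7b +140.515ms=3/7b
5) 1264.637ms=27/7b +140.515ms=3/7b
6) 1405.152ms=30/7b +140.515ms=3/7b
7) 1545.667ms=33/7b +140.515ms=3/7b
8) 1686.183ms=36/7b +140.515ms=3/7b
9) 1826.698ms=39/7b +140.515ms=3/7b
Σ=6b of 6 (183bpm 3/8) — PASS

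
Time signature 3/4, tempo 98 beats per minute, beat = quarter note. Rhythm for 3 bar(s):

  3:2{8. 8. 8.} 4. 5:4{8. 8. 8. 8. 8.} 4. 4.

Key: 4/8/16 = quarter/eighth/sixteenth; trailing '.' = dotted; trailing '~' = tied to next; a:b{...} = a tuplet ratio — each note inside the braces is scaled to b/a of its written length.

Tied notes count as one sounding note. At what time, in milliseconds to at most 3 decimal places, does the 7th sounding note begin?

note 7 onset = 21/5b = 2571.429ms

1. 0.0ms @ 0 + 306.122ms (1/2)
2. 306.122ms @ 1/2 + 306.122ms (1/2)
3. 612.245ms @ 1 + 306.122ms (1/2)
4. 918.367ms @ 3/2 + 918.367ms (3/2)
5. 1836.735ms @ 3 + 367.347ms (3/5)
6. 2204.082ms @ 18/5 + 367.347ms (3/5)
7. 2571.429ms @ 21/5 + 367.347ms (3/5)
8. 2938.776ms @ 24/5 + 367.347ms (3/5)
9. 3306.122ms @ 27/5 + 367.347ms (3/5)
10. 3673.469ms @ 6 + 918.367ms (3/2)
11. 4591.837ms @ 15/2 + 918.367ms (3/2)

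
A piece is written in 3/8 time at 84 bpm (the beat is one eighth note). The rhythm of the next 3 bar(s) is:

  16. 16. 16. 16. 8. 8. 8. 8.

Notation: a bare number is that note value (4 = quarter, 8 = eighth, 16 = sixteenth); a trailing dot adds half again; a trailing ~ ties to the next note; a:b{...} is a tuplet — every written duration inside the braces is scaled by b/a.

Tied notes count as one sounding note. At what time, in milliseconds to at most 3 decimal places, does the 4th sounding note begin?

1. 0.0ms @ 0 + 535.714ms (3/4)
2. 535.714ms @ 3/4 + 535.714ms (3/4)
3. 1071.429ms @ 3/2 + 535.714ms (3/4)
4. 1607.143ms @ 9/4 + 535.714ms (3/4)
5. 2142.857ms @ 3 + 1071.429ms (3/2)
6. 3214.286ms @ 9/2 + 1071.429ms (3/2)
7. 4285.714ms @ 6 + 1071.429ms (3/2)
8. 5357.143ms @ 15/2 + 1071.429ms (3/2)

note 4 onset = 9/4b = 1607.143ms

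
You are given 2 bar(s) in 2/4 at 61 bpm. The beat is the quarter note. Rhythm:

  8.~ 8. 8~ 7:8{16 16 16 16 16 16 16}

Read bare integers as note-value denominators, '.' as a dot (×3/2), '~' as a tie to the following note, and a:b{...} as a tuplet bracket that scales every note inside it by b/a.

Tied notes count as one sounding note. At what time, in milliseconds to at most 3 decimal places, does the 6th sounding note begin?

1. 0.0ms @ 0 + 1475.41ms (3/2)
2. 1475.41ms @ 3/2 + 772.834ms (11/14)
3. 2248.244ms @ 16/7 + 281.03ms (2/7)
4. 2529.274ms @ 18/7 + 281.03ms (2/7)
5. 2810.304ms @ 20/7 + 281.03ms (2/7)
6. 3091.335ms @ 22/7 + 281.03ms (2/7)
7. 3372.365ms @ 24/7 + 281.03ms (2/7)
8. 3653.396ms @ 26/7 + 281.03ms (2/7)

note 6 onset = 22/7b = 3091.335ms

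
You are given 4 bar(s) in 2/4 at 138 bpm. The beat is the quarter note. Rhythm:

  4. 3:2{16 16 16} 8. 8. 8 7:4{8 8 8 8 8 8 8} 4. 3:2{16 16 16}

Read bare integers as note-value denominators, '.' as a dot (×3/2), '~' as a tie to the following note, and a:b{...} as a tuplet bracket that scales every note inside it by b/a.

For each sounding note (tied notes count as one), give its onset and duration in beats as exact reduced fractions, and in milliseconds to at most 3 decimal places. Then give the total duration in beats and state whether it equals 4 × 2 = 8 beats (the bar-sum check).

1) 0.0ms=0b +652.174ms=3/2b
2) 652.174ms=3/2b +72.464ms=1/6b
3) 724.638ms=5/3b +72.464ms=1/6b
4) 797.101ms=11/6b +72.464ms=1/6b
5) 869.565ms=2b +326.087ms=3/4b
6) 1195.652ms=11/4b +326.087ms=3/4b
7) 1521.739ms=7/2b +217.391ms=1/2b
8) 1739.13ms=4b +124.224ms=2/7b
9) 1863.354ms=30/7b +124.224ms=2/7b
10) 1987.578ms=32/7b +124.224ms=2/7b
11) 2111.801ms=34/7b +124.224ms=2/7b
12) 2236.025ms=36/7b +124.224ms=2/7b
13) 2360.248ms=38/7b +124.224ms=2/7b
14) 2484.472ms=40/7b +124.224ms=2/7b
15) 2608.696ms=6b +652.174ms=3/2b
16) 3260.87ms=15/2b +72.464ms=1/6b
17) 3333.333ms=23/3b +72.464ms=1/6b
18) 3405.797ms=47/6b +72.464ms=1/6b
Σ=8b of 8 (138bpm 2/4) — PASS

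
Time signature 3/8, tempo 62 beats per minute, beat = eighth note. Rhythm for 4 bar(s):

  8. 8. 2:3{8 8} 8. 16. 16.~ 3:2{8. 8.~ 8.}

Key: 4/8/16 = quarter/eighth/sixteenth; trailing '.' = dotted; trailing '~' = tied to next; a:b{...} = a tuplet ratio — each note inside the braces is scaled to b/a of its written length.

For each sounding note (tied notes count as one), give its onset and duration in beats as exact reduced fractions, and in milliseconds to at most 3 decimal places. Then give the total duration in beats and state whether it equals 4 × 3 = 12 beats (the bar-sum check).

1) 0.0ms=0b +1451.613ms=3/2b
2) 1451.613ms=3/2b +1451.613ms=3/2b
3) 2903.226ms=3b +1451.613ms=3/2b
4) 4354.839ms=9/2b +1451.613ms=3/2b
5) 5806.452ms=6b +1451.613ms=3/2b
6) 7258.065ms=15/2b +725.806ms=3/4b
7) 7983.871ms=33/4b +1693.548ms=7/4b
8) 9677.419ms=10b +1935.484ms=2b
Σ=12b of 12 (62bpm 3/8) — PASS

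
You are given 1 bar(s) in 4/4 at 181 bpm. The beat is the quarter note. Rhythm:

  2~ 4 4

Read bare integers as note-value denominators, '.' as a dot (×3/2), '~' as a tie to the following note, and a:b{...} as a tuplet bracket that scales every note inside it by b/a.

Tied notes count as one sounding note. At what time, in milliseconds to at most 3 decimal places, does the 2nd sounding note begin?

1. 0.0ms @ 0 + 994.475ms (3)
2. 994.475ms @ 3 + 331.492ms (1)

note 2 onset = 3b = 994.475ms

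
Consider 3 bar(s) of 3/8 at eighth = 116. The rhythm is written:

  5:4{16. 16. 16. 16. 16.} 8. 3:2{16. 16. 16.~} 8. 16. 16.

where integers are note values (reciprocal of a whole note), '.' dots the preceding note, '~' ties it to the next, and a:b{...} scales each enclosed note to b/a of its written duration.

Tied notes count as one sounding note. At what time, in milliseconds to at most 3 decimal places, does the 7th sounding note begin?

note 7 onset = 9/2b = 2327.586ms

1. 0.0ms @ 0 + 310.345ms (3/5)
2. 310.345ms @ 3/5 + 310.345ms (3/5)
3. 620.69ms @ 6/5 + 310.345ms (3/5)
4. 931.034ms @ 9/5 + 310.345ms (3/5)
5. 1241.379ms @ 12/5 + 310.345ms (3/5)
6. 1551.724ms @ 3 + 775.862ms (3/2)
7. 2327.586ms @ 9/2 + 258.621ms (1/2)
8. 2586.207ms @ 5 + 258.621ms (1/2)
9. 2844.828ms @ 11/2 + 1034.483ms (2)
10. 3879.31ms @ 15/2 + 387.931ms (3/4)
11. 4267.241ms @ 33/4 + 387.931ms (3/4)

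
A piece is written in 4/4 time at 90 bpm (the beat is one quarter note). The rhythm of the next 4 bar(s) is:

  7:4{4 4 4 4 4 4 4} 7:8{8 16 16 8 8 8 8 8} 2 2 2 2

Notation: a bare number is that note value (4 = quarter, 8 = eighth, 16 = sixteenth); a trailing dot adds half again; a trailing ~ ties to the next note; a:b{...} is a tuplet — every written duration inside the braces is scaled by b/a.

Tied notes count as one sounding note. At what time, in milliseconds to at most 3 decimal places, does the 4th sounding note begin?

note 4 onset = 12/7b = 1142.857ms

1. 0.0ms @ 0 + 380.952ms (4/7)
2. 380.952ms @ 4/7 + 380.952ms (4/7)
3. 761.905ms @ 8/7 + 380.952ms (4/7)
4. 1142.857ms @ 12/7 + 380.952ms (4/7)
5. 1523.81ms @ 16/7 + 380.952ms (4/7)
6. 1904.762ms @ 20/7 + 380.952ms (4/7)
7. 2285.714ms @ 24/7 + 380.952ms (4/7)
8. 2666.667ms @ 4 + 380.952ms (4/7)
9. 3047.619ms @ 32/7 + 190.476ms (2/7)
10. 3238.095ms @ 34/7 + 190.476ms (2/7)
11. 3428.571ms @ 36/7 + 380.952ms (4/7)
12. 3809.524ms @ 40/7 + 380.952ms (4/7)
13. 4190.476ms @ 44/7 + 380.952ms (4/7)
14. 4571.429ms @ 48/7 + 380.952ms (4/7)
15. 4952.381ms @ 52/7 + 380.952ms (4/7)
16. 5333.333ms @ 8 + 1333.333ms (2)
17. 6666.667ms @ 10 + 1333.333ms (2)
18. 8000.0ms @ 12 + 1333.333ms (2)
19. 9333.333ms @ 14 + 1333.333ms (2)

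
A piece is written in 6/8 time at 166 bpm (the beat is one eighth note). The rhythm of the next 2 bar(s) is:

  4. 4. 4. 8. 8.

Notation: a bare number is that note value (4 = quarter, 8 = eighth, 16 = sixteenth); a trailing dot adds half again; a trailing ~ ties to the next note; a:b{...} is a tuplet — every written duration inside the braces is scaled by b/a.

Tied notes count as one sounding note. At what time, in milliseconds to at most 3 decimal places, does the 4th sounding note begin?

1. 0.0ms @ 0 + 1084.337ms (3)
2. 1084.337ms @ 3 + 1084.337ms (3)
3. 2168.675ms @ 6 + 1084.337ms (3)
4. 3253.012ms @ 9 + 542.169ms (3/2)
5. 3795.181ms @ 21/2 + 542.169ms (3/2)

note 4 onset = 9b = 3253.012ms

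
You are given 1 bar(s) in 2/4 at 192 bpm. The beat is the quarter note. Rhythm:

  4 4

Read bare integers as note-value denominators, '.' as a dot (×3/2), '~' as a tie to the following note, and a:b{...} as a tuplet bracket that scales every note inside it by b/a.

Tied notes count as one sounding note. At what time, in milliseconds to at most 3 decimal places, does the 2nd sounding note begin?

1. 0.0ms @ 0 + 312.5ms (1)
2. 312.5ms @ 1 + 312.5ms (1)

note 2 onset = 1b = 312.5ms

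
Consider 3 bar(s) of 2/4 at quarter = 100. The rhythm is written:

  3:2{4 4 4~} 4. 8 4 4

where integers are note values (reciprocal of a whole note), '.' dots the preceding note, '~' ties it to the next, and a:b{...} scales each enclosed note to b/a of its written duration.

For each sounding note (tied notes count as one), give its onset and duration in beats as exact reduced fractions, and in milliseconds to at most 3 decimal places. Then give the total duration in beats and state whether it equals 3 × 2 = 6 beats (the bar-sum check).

1) 0.0ms=0b +400.0ms=2/3b
2) 400.0ms=2/3b +400.0ms=2/3b
3) 800.0ms=4/3b +1300.0ms=13/6b
4) 2100.0ms=7/2b +300.0ms=1/2b
5) 2400.0ms=4b +600.0ms=1b
6) 3000.0ms=5b +600.0ms=1b
Σ=6b of 6 (100bpm 2/4) — PASS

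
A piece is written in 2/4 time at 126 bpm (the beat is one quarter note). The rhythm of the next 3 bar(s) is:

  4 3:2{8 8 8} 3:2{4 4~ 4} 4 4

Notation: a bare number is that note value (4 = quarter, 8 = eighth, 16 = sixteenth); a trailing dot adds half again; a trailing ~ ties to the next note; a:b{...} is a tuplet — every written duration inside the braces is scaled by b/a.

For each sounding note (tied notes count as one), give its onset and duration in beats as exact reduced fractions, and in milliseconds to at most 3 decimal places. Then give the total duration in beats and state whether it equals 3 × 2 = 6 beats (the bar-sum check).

1) 0.0ms=0b +476.19ms=1b
2) 476.19ms=1b +158.73ms=1/3b
3) 634.921ms=4/3b +158.73ms=1/3b
4) 793.651ms=5/3b +158.73ms=1/3b
5) 952.381ms=2b +317.46ms=2/3b
6) 1269.841ms=8/3b +634.921ms=4/3b
7) 1904.762ms=4b +476.19ms=1b
8) 2380.952ms=5b +476.19ms=1b
Σ=6b of 6 (126bpm 2/4) — PASS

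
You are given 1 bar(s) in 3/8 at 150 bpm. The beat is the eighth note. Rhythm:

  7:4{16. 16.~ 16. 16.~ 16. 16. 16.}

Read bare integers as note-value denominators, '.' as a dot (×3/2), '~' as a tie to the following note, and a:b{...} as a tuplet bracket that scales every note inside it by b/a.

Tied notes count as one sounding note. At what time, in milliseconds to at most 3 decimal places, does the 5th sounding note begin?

note 5 onset = 18/7b = 1028.571ms

1. 0.0ms @ 0 + 171.429ms (3/7)
2. 171.429ms @ 3/7 + 342.857ms (6/7)
3. 514.286ms @ 9/7 + 342.857ms (6/7)
4. 857.143ms @ 15/7 + 171.429ms (3/7)
5. 1028.571ms @ 18/7 + 171.429ms (3/7)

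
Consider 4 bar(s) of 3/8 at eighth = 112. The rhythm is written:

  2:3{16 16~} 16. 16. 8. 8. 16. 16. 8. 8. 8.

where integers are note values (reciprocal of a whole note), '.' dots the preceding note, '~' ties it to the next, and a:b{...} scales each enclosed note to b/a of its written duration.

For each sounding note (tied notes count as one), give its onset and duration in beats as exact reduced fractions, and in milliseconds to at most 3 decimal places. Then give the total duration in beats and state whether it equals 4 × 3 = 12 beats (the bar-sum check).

1) 0.0ms=0b +401.786ms=3/4b
2) 401.786ms=3/4b +803.571ms=3/2b
3) 1205.357ms=9/4b +401.786ms=3/4b
4) 1607.143ms=3b +803.571ms=3/2b
5) 2410.714ms=9/2b +803.571ms=3/2b
6) 3214.286ms=6b +401.786ms=3/4b
7) 3616.071ms=27/4b +401.786ms=3/4b
8) 4017.857ms=15/2b +803.571ms=3/2b
9) 4821.429ms=9b +803.571ms=3/2b
10) 5625.0ms=21/2b +803.571ms=3/2b
Σ=12b of 12 (112bpm 3/8) — PASS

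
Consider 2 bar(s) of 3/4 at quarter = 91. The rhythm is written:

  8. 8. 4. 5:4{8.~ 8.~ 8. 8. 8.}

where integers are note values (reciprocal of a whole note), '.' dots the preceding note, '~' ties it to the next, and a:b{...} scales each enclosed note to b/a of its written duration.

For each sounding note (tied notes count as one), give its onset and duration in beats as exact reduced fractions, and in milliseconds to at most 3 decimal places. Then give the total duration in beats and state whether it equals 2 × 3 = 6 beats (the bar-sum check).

1) 0.0ms=0b +494.505ms=3/4b
2) 494.505ms=3/4b +494.505ms=3/4b
3) 989.011ms=3/2b +989.011ms=3/2b
4) 1978.022ms=3b +1186.813ms=9/5b
5) 3164.835ms=24/5b +395.604ms=3/5b
6) 3560.44ms=27/5b +395.604ms=3/5b
Σ=6b of 6 (91bpm 3/4) — PASS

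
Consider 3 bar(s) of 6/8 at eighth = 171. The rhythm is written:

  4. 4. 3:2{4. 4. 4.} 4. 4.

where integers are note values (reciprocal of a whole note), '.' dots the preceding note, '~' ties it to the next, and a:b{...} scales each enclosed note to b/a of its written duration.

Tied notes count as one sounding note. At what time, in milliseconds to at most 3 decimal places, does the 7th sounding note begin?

1. 0.0ms @ 0 + 1052.632ms (3)
2. 1052.632ms @ 3 + 1052.632ms (3)
3. 2105.263ms @ 6 + 701.754ms (2)
4. 2807.018ms @ 8 + 701.754ms (2)
5. 3508.772ms @ 10 + 701.754ms (2)
6. 4210.526ms @ 12 + 1052.632ms (3)
7. 5263.158ms @ 15 + 1052.632ms (3)

note 7 onset = 15b = 5263.158ms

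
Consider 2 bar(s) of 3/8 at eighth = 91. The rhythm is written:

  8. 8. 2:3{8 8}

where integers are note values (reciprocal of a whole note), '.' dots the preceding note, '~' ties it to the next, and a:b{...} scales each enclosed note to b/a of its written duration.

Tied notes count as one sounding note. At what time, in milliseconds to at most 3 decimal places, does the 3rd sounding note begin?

note 3 onset = 3b = 1978.022ms

1. 0.0ms @ 0 + 989.011ms (3/2)
2. 989.011ms @ 3/2 + 989.011ms (3/2)
3. 1978.022ms @ 3 + 989.011ms (3/2)
4. 2967.033ms @ 9/2 + 989.011ms (3/2)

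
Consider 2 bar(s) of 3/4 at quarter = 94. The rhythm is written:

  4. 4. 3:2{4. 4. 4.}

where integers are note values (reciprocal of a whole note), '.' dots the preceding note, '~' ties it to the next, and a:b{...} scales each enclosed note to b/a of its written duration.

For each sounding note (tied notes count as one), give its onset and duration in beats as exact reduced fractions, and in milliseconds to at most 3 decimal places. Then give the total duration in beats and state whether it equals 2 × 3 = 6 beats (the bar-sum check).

1) 0.0ms=0b +957.447ms=3/2b
2) 957.447ms=3/2b +957.447ms=3/2b
3) 1914.894ms=3b +638.298ms=1b
4) 2553.191ms=4b +638.298ms=1b
5) 3191.489ms=5b +638.298ms=1b
Σ=6b of 6 (94bpm 3/4) — PASS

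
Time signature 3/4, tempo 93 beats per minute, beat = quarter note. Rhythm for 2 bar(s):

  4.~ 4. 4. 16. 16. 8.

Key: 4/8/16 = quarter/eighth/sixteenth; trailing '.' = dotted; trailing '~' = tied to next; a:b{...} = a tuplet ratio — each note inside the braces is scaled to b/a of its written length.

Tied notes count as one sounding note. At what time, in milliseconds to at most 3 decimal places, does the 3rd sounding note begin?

1. 0.0ms @ 0 + 1935.484ms (3)
2. 1935.484ms @ 3 + 967.742ms (3/2)
3. 2903.226ms @ 9/2 + 241.935ms (3/8)
4. 3145.161ms @ 39/8 + 241.935ms (3/8)
5. 3387.097ms @ 21/4 + 483.871ms (3/4)

note 3 onset = 9/2b = 2903.226ms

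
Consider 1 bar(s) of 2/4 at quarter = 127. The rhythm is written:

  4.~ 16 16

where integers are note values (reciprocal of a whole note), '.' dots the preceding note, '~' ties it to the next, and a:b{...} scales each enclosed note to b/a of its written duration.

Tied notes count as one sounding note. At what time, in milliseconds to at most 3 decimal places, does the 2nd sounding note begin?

note 2 onset = 7/4b = 826.772ms

1. 0.0ms @ 0 + 826.772ms (7/4)
2. 826.772ms @ 7/4 + 118.11ms (1/4)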